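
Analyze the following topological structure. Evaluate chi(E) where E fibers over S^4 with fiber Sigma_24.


chi(S^4) = 2 (n even), chi(Sigma_24) = 2 - 2*24 = -46.
chi(E) = 2 * (-46) = -92

-92


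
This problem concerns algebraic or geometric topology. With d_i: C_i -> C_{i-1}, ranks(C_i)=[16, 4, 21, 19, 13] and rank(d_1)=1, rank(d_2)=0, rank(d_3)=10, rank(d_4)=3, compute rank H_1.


rank H_k = rank(ker d_k) - rank(im d_{k+1}).
rank(ker d_1) = rank(C_1) - rank(d_1) = 4 - 1 = 3.
rank(im d_{1+1}) = 0.
rank H_1 = 3 - 0 = 3

3


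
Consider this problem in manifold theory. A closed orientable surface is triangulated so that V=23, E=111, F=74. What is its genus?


chi = V - E + F = 23 - 111 + 74 = -14
For orientable closed surface: chi = 2 - 2g, so g = (2 - chi)/2.
g = (2 - (-14)) / 2 = 16 / 2 = 8

8


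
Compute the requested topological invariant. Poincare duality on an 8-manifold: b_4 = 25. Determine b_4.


Poincare duality for closed orientable n-manifolds: b_k = b_{n-k}.
Here n = 8, so b_4 = b_4 = 25

25


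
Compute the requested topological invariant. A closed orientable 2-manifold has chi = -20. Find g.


chi = 2 - 2g for closed orientable surfaces.
-20 = 2 - 2g
2g = 2 - (-20) = 22
g = 11

11


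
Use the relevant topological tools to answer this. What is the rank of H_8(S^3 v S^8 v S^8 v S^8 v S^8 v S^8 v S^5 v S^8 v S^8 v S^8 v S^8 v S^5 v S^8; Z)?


For a wedge of spheres, H_k (k>0) is free on one generator per sphere of dimension k.
Spheres of dimension 8: count = 10.
b_8 = 10

10


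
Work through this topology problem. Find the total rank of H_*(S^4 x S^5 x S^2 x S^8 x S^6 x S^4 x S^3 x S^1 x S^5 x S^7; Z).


Total Betti number is multiplicative under products.
Each S^d (d>=1) has total Betti number 2.
There are 10 sphere factors.
Total = 2^10 = 1024

1024


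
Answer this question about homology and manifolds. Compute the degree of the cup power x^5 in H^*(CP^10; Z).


|x| = 2 in H^*(CP^n).
|x^5| = 5 * |x| = 5 * 2 = 10

10


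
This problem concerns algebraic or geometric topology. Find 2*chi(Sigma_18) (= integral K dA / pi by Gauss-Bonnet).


Gauss-Bonnet: integral K dA = 2*pi*chi(M).
chi(Sigma_18) = 2 - 2*18 = -34.
(integral K dA)/pi = 2*chi = 2*(-34) = -68

-68


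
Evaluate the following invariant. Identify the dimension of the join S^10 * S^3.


Join of spheres: S^m * S^n = S^{m+n+1}.
dim = 10 + 3 + 1 = 14

14


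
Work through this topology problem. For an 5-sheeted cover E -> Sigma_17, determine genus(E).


For an n-sheeted cover: chi(E) = n * chi(B).
chi(Sigma_17) = 2 - 2*17 = -32.
chi(E) = 5 * (-32) = -160.
genus(E) = (2 - chi(E))/2 = (2 - (-160))/2 = 162/2 = 81

81


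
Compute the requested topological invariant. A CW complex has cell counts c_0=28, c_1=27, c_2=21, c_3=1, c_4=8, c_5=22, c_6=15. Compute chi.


chi = sum_k (-1)^k c_k.
= (-1)^0*28 + (-1)^1*27 + (-1)^2*21 + (-1)^3*1 + (-1)^4*8 + (-1)^5*22 + (-1)^6*15
= (28) + (-27) + (21) + (-1) + (8) + (-22) + (15)
= 22

22


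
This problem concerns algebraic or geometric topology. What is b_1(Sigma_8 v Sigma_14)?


For a wedge: H_1(A v B) = H_1(A) + H_1(B).
b_1(Sigma_8) = 16, b_1(Sigma_14) = 28.
b_1 = 16 + 28 = 44

44


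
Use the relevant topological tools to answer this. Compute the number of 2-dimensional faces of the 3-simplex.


Delta^3 has 3+1 vertices. A 2-face is a choice of 2+1 vertices.
f_2 = C(3+1, 2+1) = C(4,3) = 4

4


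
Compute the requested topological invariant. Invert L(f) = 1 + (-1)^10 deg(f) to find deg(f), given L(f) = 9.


L(f) = 1 + (-1)^10 deg(f) on S^10.
9 = 1 + (-1)^10 * deg(f)
(-1)^10 * deg(f) = 8
deg(f) = 8

8


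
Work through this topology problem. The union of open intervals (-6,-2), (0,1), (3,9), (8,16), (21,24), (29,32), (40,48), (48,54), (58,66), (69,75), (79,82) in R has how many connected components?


Sort and merge overlapping open intervals.
Merged: (-6,-2), (0,1), (3,16), (21,24), (29,32), (40,48), (48,54), (58,66), (69,75), (79,82).
Number of components = 10

10


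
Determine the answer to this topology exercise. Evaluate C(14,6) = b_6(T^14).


By the Kunneth formula, b_k(T^n) = C(n,k).
b_6(T^14) = C(14,6).
C(14,6) = 14!/(6!*8!) = 3003

3003


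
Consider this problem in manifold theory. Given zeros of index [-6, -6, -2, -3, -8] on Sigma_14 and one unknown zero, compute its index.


Poincare-Hopf: sum of indices = chi(M).
chi(Sigma_14) = 2 - 2*14 = -26.
Sum of known indices = -25.
x = chi - (sum known) = -26 - (-25) = -1

-1


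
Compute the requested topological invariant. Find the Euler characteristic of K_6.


K_6: V = 6, E = C(6,2) = 15.
chi = V - E = 6 - 15 = -9

-9


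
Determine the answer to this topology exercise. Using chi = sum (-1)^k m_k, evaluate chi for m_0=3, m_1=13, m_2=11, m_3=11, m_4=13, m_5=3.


Morse theory: chi(M) = sum_k (-1)^k m_k where m_k = #(index-k critical points).
= (3) + (-13) + (11) + (-11) + (13) + (-3) = 0

0


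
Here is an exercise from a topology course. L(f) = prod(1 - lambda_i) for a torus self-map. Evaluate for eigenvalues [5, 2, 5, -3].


For a torus self-map: L(f) = det(I - A) where A acts on H_1.
L(f) = (1-5) * (1-2) * (1-5) * (1--3) = -4 * -1 * -4 * 4 = -64

-64


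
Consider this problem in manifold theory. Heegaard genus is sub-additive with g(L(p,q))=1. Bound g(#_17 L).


Heegaard genus satisfies g(A#B) <= g(A) + g(B).
Each lens space has g = 1.
Upper bound: 17 * 1 = 17

17


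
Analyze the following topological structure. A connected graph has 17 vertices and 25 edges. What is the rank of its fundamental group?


For a connected graph: rank(pi_1) = b_1 = E - V + 1 = 1 - chi.
chi = V - E = 17 - 25 = -8.
rank = 1 - (-8) = 25 - 17 + 1 = 9

9


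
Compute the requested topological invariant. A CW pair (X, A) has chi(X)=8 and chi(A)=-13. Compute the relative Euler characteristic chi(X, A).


Relative Euler characteristic: chi(X, A) = chi(X) - chi(A).
= 8 - (-13) = 21

21


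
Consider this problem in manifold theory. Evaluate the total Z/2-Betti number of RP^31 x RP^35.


dim H^*(RP^n; Z/2) = n+1 (one Z/2 in each degree 0..n).
Total Betti number is multiplicative.
Total = (31+1) * (35+1) = 32 * 36 = 1152

1152


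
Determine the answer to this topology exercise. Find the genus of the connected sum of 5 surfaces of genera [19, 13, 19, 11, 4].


Genus is additive under connected sum of orientable surfaces.
g = 19 + 13 + 19 + 11 + 4 = 66

66


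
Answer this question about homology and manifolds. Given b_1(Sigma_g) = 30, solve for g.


For a closed orientable surface: b_1 = 2g.
30 = 2g
g = 30 / 2 = 15

15


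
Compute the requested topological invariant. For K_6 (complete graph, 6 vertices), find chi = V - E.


K_6: V = 6, E = C(6,2) = 15.
chi = V - E = 6 - 15 = -9

-9


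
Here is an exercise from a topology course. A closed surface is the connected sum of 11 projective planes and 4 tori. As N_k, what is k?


Since a >= 1, the sum is non-orientable; each T^2 can be replaced by RP^2 # RP^2 (since T^2#RP^2 = 3RP^2).
Total crosscaps k = 11 + 2*4 = 19.
Check via chi: chi = 11*1 + 4*0 - (11+4-1)*2 = -17 = 2 - k = -17. Consistent.

19


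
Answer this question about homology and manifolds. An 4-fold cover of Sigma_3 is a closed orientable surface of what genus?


For an n-sheeted cover: chi(E) = n * chi(B).
chi(Sigma_3) = 2 - 2*3 = -4.
chi(E) = 4 * (-4) = -16.
genus(E) = (2 - chi(E))/2 = (2 - (-16))/2 = 18/2 = 9

9


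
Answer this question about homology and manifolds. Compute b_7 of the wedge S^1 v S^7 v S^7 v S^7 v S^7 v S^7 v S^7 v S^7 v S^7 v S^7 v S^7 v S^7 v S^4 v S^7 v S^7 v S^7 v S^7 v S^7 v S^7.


For a wedge of spheres, H_k (k>0) is free on one generator per sphere of dimension k.
Spheres of dimension 7: count = 17.
b_7 = 17

17


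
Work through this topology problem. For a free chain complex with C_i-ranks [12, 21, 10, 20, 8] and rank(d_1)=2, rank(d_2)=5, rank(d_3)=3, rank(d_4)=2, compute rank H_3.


rank H_k = rank(ker d_k) - rank(im d_{k+1}).
rank(ker d_3) = rank(C_3) - rank(d_3) = 20 - 3 = 17.
rank(im d_{3+1}) = 2.
rank H_3 = 17 - 2 = 15

15


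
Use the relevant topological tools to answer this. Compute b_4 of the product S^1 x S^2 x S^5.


Each S^d has Poincare polynomial 1 + t^d.
The product S^1 x S^2 x S^5 has Poincare polynomial prod(1+t^d_i).
Expanding: b_0=1, b_1=1, b_2=1, b_3=1, b_5=1, b_6=1, b_7=1, b_8=1.
b_4 = 0

0


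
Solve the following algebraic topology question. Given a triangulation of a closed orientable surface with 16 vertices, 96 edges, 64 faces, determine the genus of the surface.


chi = V - E + F = 16 - 96 + 64 = -16
For orientable closed surface: chi = 2 - 2g, so g = (2 - chi)/2.
g = (2 - (-16)) / 2 = 18 / 2 = 9

9


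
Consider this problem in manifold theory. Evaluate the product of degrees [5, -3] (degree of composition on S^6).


Degree is multiplicative: deg(composition) = product of degrees.
= (5) * (-3) = -15

-15


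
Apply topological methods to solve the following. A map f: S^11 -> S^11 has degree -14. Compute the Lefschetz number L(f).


On S^11: L(f) = tr(f_0*) + (-1)^11 tr(f_11*) = 1 + (-1)^11 * deg(f).
L(f) = 1 + (-1)^11 * -14 = 1 + 14 = 15

15


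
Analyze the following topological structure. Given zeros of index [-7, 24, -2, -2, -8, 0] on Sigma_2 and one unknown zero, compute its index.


Poincare-Hopf: sum of indices = chi(M).
chi(Sigma_2) = 2 - 2*2 = -2.
Sum of known indices = 5.
x = chi - (sum known) = -2 - (5) = -7

-7


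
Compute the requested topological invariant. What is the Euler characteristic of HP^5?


HP^5 has one cell in each dimension 0, 4, ..., 4*5 (5+1 cells, all even-dim).
chi = 5 + 1 = 6

6


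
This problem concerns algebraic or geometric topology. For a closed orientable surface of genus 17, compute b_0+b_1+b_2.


For Sigma_17: b_0 = 1, b_1 = 2g = 34, b_2 = 1.
Total = 1 + 34 + 1 = 36

36


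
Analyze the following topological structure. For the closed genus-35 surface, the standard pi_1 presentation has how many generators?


Standard presentation: pi_1(Sigma_g) = <a_1,b_1,...,a_g,b_g | [a_1,b_1]...[a_g,b_g] = 1>.
Number of generators = 2g = 2*35 = 70

70


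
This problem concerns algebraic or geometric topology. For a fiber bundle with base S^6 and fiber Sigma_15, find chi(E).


chi(S^6) = 2 (n even), chi(Sigma_15) = 2 - 2*15 = -28.
chi(E) = 2 * (-28) = -56

-56


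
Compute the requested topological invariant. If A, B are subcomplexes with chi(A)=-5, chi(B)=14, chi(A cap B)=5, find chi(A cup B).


chi(A cup B) = chi(A) + chi(B) - chi(A cap B)
= -5 + (14) - (5)
= 4

4


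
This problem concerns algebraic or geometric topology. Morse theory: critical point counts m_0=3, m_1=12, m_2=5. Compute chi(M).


Morse theory: chi(M) = sum_k (-1)^k m_k where m_k = #(index-k critical points).
= (3) + (-12) + (5) = -4

-4


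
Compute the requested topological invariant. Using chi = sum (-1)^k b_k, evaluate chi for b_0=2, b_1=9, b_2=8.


chi = sum_k (-1)^k b_k.
= (2) + (-9) + (8)
= 1

1


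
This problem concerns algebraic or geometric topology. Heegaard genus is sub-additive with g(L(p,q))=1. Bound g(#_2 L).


Heegaard genus satisfies g(A#B) <= g(A) + g(B).
Each lens space has g = 1.
Upper bound: 2 * 1 = 2

2


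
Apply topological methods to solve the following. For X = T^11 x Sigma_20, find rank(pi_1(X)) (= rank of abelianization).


pi_1(A x B) = pi_1(A) x pi_1(B); rank of abelianization = b_1.
b_1(T^11) = 11, b_1(Sigma_20) = 2*20 = 40.
b_1(product) = 11 + 40 = 51

51


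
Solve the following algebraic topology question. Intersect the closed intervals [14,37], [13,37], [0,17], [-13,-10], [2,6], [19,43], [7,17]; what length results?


Intersection = [max(a_i), min(b_i)] = [19, -10].
Since 19 > -10, the intersection is empty.
Length = 0

0


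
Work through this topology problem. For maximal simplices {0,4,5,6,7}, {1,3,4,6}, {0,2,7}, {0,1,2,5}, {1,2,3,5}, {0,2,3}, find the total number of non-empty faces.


Each maximal simplex on m vertices has 2^m - 1 nonempty faces.
Take the union (dedupe shared faces).
Total distinct faces = 64

64


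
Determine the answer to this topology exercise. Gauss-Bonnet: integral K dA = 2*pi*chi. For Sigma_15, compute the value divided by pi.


Gauss-Bonnet: integral K dA = 2*pi*chi(M).
chi(Sigma_15) = 2 - 2*15 = -28.
(integral K dA)/pi = 2*chi = 2*(-28) = -56

-56


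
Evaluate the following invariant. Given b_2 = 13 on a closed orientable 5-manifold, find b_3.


Poincare duality for closed orientable n-manifolds: b_k = b_{n-k}.
Here n = 5, so b_3 = b_2 = 13

13


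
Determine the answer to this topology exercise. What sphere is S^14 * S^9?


Join of spheres: S^m * S^n = S^{m+n+1}.
dim = 14 + 9 + 1 = 24

24


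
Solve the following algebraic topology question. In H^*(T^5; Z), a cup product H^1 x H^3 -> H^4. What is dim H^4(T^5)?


Cup product: H^p x H^q -> H^{p+q}; here p+q = 1+3 = 4.
rank H^k(T^n) = C(n,k).
C(5,4) = 5

5


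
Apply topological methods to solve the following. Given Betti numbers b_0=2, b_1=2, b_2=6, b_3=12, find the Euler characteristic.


chi = sum_k (-1)^k b_k.
= (2) + (-2) + (6) + (-12)
= -6

-6


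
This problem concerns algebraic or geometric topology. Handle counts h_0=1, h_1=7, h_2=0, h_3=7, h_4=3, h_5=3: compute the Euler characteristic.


Handles of index k contribute (-1)^k to chi (same as CW cells).
chi = (1) + (-7) + (0) + (-7) + (3) + (-3) = -13

-13


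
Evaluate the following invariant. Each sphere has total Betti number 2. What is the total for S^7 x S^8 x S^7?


Total Betti number is multiplicative under products.
Each S^d (d>=1) has total Betti number 2.
There are 3 sphere factors.
Total = 2^3 = 8

8


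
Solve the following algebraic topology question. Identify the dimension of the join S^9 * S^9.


Join of spheres: S^m * S^n = S^{m+n+1}.
dim = 9 + 9 + 1 = 19

19


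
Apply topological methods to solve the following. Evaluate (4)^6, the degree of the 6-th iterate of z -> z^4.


deg(f) = 4. Degree is multiplicative: deg(f^6) = (deg f)^6.
deg(f^6) = (4)^6 = 4096

4096


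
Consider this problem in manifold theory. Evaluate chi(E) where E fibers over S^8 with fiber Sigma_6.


chi(S^8) = 2 (n even), chi(Sigma_6) = 2 - 2*6 = -10.
chi(E) = 2 * (-10) = -20

-20


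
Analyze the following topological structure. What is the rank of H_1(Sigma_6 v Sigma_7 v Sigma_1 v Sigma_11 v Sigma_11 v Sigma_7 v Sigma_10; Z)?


For a wedge X v Y: reduced H_k(X v Y) = H_k(X) + H_k(Y).
Each Sigma_g contributes b_1 = 2g.
b_1 = 12 + 14 + 2 + 22 + 22 + 14 + 20 = 106

106


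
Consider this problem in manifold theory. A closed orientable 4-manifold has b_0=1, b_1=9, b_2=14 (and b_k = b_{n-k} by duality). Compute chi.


By Poincare duality b_k = b_{4-k}, so full Betti numbers: b_0=1, b_1=9, b_2=14, b_3=9, b_4=1.
chi = sum (-1)^k b_k = -2

-2


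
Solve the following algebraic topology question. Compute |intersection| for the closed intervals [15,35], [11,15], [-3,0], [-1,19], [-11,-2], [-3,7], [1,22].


Intersection = [max(a_i), min(b_i)] = [15, -2].
Since 15 > -2, the intersection is empty.
Length = 0

0


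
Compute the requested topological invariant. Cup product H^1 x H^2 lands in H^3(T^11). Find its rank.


Cup product: H^p x H^q -> H^{p+q}; here p+q = 1+2 = 3.
rank H^k(T^n) = C(n,k).
C(11,3) = 165

165


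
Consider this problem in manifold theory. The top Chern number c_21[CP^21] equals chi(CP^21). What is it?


For any closed oriented manifold, <e(TM),[M]> = chi(M).
chi(CP^21) = 21+1 = 22

22


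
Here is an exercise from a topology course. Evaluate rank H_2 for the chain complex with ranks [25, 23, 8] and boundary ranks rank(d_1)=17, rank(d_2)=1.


rank H_k = rank(ker d_k) - rank(im d_{k+1}).
rank(ker d_2) = rank(C_2) - rank(d_2) = 8 - 1 = 7.
rank(im d_{2+1}) = 0.
rank H_2 = 7 - 0 = 7

7


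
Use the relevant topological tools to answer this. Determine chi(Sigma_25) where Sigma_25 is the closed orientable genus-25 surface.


For a closed orientable surface of genus g: chi = 2 - 2g.
Here g = 25.
chi = 2 - 2*25 = 2 - 50 = -48

-48


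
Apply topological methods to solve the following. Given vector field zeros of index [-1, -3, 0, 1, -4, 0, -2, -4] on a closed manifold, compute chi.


Poincare-Hopf: chi(M) = sum of indices of zeros.
chi = (-1) + (-3) + (0) + (1) + (-4) + (0) + (-2) + (-4) = -13

-13


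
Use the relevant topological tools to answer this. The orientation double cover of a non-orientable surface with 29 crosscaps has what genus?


chi(N_29) = 2 - 29 = -27.
Double cover: chi(Sigma_g) = 2 * chi(N_29) = 2*(-27) = -54.
2 - 2g = -54, so g = (2 - (-54))/2 = 56/2 = 28

28


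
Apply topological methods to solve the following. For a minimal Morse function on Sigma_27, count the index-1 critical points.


A perfect Morse function has m_k = b_k.
For Sigma_27: b_0=1, b_1=2g=54, b_2=1.
Saddles m_1 = 2g = 54

54


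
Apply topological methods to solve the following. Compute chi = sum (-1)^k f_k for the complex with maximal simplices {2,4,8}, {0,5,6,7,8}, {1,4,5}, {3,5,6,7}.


Enumerate all faces; f-vector: f_0=9, f_1=19, f_2=15, f_3=6, f_4=1.
chi = sum (-1)^k f_k = 0

0


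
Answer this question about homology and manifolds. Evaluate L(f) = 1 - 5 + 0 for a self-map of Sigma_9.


L(f) = tr(f_0*) - tr(f_1*) + tr(f_2*).
= 1 - (5) + (0)
= -4

-4


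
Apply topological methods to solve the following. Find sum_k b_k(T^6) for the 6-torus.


b_k(T^6) = C(6,k), so the sum over k is sum_k C(6,k) = 2^6.
Total = 2^6 = 64

64


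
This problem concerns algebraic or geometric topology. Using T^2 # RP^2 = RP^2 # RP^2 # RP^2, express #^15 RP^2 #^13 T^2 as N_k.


Since a >= 1, the sum is non-orientable; each T^2 can be replaced by RP^2 # RP^2 (since T^2#RP^2 = 3RP^2).
Total crosscaps k = 15 + 2*13 = 41.
Check via chi: chi = 15*1 + 13*0 - (15+13-1)*2 = -39 = 2 - k = -39. Consistent.

41


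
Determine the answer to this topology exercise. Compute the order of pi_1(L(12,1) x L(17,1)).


pi_1(X x Y) = pi_1(X) x pi_1(Y).
pi_1(L(12,1)) = Z/12, pi_1(L(17,1)) = Z/17.
|Z/12 x Z/17| = 12 * 17 = 204

204


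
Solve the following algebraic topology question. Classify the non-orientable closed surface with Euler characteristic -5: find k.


chi = 2 - k for closed non-orientable surfaces with k crosscaps.
-5 = 2 - k
k = 2 - (-5) = 7

7


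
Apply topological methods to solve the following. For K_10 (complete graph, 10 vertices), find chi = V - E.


K_10: V = 10, E = C(10,2) = 45.
chi = V - E = 10 - 45 = -35

-35


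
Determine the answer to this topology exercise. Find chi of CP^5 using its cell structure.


CP^5 has one cell in each even dimension 0, 2, ..., 2*5 (5+1 cells total).
All cells are even-dimensional, so chi = number of cells.
chi = 5 + 1 = 6

6


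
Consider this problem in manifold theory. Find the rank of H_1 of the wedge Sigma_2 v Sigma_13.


For a wedge: H_1(A v B) = H_1(A) + H_1(B).
b_1(Sigma_2) = 4, b_1(Sigma_13) = 26.
b_1 = 4 + 26 = 30

30


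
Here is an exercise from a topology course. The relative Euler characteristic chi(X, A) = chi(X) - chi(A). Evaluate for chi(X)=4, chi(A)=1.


Relative Euler characteristic: chi(X, A) = chi(X) - chi(A).
= 4 - (1) = 3

3


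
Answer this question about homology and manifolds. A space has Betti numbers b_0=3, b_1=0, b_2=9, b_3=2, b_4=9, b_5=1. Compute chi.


chi = sum_k (-1)^k b_k.
= (3) + (0) + (9) + (-2) + (9) + (-1)
= 18

18


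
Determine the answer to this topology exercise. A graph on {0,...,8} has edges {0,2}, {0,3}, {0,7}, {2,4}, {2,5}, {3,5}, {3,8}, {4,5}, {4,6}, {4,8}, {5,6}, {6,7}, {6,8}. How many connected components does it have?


Run DFS/union-find over 9 vertices.
V = 9, E = 13.
Number of components = 2

2


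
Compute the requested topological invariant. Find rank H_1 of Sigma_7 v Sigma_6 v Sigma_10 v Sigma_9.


For a wedge X v Y: reduced H_k(X v Y) = H_k(X) + H_k(Y).
Each Sigma_g contributes b_1 = 2g.
b_1 = 14 + 12 + 20 + 18 = 64

64


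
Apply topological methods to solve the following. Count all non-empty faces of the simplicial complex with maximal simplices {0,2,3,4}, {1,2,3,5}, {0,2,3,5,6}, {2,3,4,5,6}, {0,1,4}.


Each maximal simplex on m vertices has 2^m - 1 nonempty faces.
Take the union (dedupe shared faces).
Total distinct faces = 62

62


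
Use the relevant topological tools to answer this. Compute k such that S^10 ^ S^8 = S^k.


S^m ^ S^n = S^{m+n}.
k = 10 + 8 = 18

18


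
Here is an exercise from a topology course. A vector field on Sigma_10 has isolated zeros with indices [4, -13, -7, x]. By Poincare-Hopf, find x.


Poincare-Hopf: sum of indices = chi(M).
chi(Sigma_10) = 2 - 2*10 = -18.
Sum of known indices = -16.
x = chi - (sum known) = -18 - (-16) = -2

-2


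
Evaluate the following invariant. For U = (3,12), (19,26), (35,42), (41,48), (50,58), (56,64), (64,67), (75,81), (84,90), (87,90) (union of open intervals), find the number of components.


Sort and merge overlapping open intervals.
Merged: (3,12), (19,26), (35,48), (50,64), (64,67), (75,81), (84,90).
Number of components = 7

7


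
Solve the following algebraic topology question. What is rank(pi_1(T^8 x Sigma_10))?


pi_1(A x B) = pi_1(A) x pi_1(B); rank of abelianization = b_1.
b_1(T^8) = 8, b_1(Sigma_10) = 2*10 = 20.
b_1(product) = 8 + 20 = 28

28


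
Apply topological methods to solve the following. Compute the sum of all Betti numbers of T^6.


b_k(T^6) = C(6,k), so the sum over k is sum_k C(6,k) = 2^6.
Total = 2^6 = 64

64


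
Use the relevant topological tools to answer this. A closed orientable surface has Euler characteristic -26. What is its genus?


chi = 2 - 2g for closed orientable surfaces.
-26 = 2 - 2g
2g = 2 - (-26) = 28
g = 14

14


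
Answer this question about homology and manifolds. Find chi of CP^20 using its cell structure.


CP^20 has one cell in each even dimension 0, 2, ..., 2*20 (20+1 cells total).
All cells are even-dimensional, so chi = number of cells.
chi = 20 + 1 = 21

21


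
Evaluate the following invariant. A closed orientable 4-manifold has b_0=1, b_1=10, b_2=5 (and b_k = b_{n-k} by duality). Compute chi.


By Poincare duality b_k = b_{4-k}, so full Betti numbers: b_0=1, b_1=10, b_2=5, b_3=10, b_4=1.
chi = sum (-1)^k b_k = -13

-13


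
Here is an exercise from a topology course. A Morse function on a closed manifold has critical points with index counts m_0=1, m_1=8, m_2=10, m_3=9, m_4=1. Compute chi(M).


Morse theory: chi(M) = sum_k (-1)^k m_k where m_k = #(index-k critical points).
= (1) + (-8) + (10) + (-9) + (1) = -5

-5


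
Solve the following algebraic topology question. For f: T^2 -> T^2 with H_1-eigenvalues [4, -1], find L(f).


For a torus self-map: L(f) = det(I - A) where A acts on H_1.
L(f) = (1-4) * (1--1) = -3 * 2 = -6

-6


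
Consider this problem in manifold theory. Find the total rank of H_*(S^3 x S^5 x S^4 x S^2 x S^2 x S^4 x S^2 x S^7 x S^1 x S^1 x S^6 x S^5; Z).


Total Betti number is multiplicative under products.
Each S^d (d>=1) has total Betti number 2.
There are 12 sphere factors.
Total = 2^12 = 4096

4096


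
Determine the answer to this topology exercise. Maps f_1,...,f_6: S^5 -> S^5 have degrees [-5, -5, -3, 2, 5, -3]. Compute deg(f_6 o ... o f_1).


Degree is multiplicative: deg(composition) = product of degrees.
= (-5) * (-5) * (-3) * (2) * (5) * (-3) = 2250

2250


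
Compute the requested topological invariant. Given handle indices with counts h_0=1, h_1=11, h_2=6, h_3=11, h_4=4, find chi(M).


Handles of index k contribute (-1)^k to chi (same as CW cells).
chi = (1) + (-11) + (6) + (-11) + (4) = -11

-11


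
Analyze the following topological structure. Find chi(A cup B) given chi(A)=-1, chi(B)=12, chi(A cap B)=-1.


chi(A cup B) = chi(A) + chi(B) - chi(A cap B)
= -1 + (12) - (-1)
= 12

12


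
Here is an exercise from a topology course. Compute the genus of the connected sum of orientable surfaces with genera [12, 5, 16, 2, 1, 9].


Genus is additive under connected sum of orientable surfaces.
g = 12 + 5 + 16 + 2 + 1 + 9 = 45

45


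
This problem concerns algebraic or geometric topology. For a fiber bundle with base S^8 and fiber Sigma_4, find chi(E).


chi(S^8) = 2 (n even), chi(Sigma_4) = 2 - 2*4 = -6.
chi(E) = 2 * (-6) = -12

-12


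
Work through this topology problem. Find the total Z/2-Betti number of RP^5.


H^k(RP^5; Z/2) = Z/2 for each 0 <= k <= 5.
Total dimension = 5 + 1 = 6

6


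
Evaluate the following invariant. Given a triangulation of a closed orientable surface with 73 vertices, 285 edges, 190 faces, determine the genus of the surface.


chi = V - E + F = 73 - 285 + 190 = -22
For orientable closed surface: chi = 2 - 2g, so g = (2 - chi)/2.
g = (2 - (-22)) / 2 = 24 / 2 = 12

12


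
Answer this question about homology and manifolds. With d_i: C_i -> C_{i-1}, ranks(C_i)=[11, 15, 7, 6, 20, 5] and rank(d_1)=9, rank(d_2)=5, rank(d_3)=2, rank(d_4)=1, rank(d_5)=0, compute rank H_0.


rank H_k = rank(ker d_k) - rank(im d_{k+1}).
rank(ker d_0) = rank(C_0) - rank(d_0) = 11 - 0 = 11.
rank(im d_{0+1}) = 9.
rank H_0 = 11 - 9 = 2

2


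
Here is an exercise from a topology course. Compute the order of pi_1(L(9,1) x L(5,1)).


pi_1(X x Y) = pi_1(X) x pi_1(Y).
pi_1(L(9,1)) = Z/9, pi_1(L(5,1)) = Z/5.
|Z/9 x Z/5| = 9 * 5 = 45

45


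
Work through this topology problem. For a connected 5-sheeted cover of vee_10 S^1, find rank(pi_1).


Nielsen-Schreier: an index-n subgroup of F_r is free of rank 1 + n(r-1).
Equivalently: chi(cover) = n*chi(base); chi(vee_r S^1) = 1 - 10 = -9.
chi(E) = 5*(-9) = -45; rank = 1 - chi(E) = 1 - (-45) = 46.
rank = 1 + 5*(10-1) = 1 + 45 = 46

46


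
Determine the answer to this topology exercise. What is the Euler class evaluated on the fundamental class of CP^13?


For any closed oriented manifold, <e(TM),[M]> = chi(M).
chi(CP^13) = 13+1 = 14

14


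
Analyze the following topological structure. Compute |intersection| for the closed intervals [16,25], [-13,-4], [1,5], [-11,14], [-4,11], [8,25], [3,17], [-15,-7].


Intersection = [max(a_i), min(b_i)] = [16, -7].
Since 16 > -7, the intersection is empty.
Length = 0

0


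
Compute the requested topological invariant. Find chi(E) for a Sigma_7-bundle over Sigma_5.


For a fiber bundle F -> E -> B (with CW structure): chi(E) = chi(B) * chi(F).
chi(Sigma_5) = -8, chi(Sigma_7) = -12.
chi(E) = (-8) * (-12) = 96

96


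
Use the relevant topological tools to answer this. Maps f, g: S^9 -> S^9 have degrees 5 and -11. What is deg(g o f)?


Degree is multiplicative under composition: deg(g o f) = deg(g) * deg(f).
= -11 * 5 = -55

-55


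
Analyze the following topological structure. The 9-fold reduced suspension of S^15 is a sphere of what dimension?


Each suspension raises dimension by 1: Sigma S^n = S^{n+1}.
Sigma^9 S^15 = S^{15+9} = S^24

24


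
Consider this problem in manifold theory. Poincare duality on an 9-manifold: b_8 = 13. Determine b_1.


Poincare duality for closed orientable n-manifolds: b_k = b_{n-k}.
Here n = 9, so b_1 = b_8 = 13

13


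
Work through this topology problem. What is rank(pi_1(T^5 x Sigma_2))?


pi_1(A x B) = pi_1(A) x pi_1(B); rank of abelianization = b_1.
b_1(T^5) = 5, b_1(Sigma_2) = 2*2 = 4.
b_1(product) = 5 + 4 = 9

9


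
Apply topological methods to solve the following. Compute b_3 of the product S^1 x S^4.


Each S^d has Poincare polynomial 1 + t^d.
The product S^1 x S^4 has Poincare polynomial prod(1+t^d_i).
Expanding: b_0=1, b_1=1, b_4=1, b_5=1.
b_3 = 0

0


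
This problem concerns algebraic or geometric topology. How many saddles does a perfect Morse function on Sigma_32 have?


A perfect Morse function has m_k = b_k.
For Sigma_32: b_0=1, b_1=2g=64, b_2=1.
Saddles m_1 = 2g = 64

64


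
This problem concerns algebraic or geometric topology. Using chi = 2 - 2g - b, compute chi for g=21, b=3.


For a compact orientable surface with genus g and b boundary components: chi = 2 - 2g - b.
chi = 2 - 2*21 - 3 = 2 - 42 - 3 = -43

-43


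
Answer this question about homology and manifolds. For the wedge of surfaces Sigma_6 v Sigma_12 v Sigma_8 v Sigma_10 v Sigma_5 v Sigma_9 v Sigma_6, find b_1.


For a wedge X v Y: reduced H_k(X v Y) = H_k(X) + H_k(Y).
Each Sigma_g contributes b_1 = 2g.
b_1 = 12 + 24 + 16 + 20 + 10 + 18 + 12 = 112

112


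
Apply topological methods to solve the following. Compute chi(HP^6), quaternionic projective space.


HP^6 has one cell in each dimension 0, 4, ..., 4*6 (6+1 cells, all even-dim).
chi = 6 + 1 = 7

7


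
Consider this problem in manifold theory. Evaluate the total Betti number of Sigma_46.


For Sigma_46: b_0 = 1, b_1 = 2g = 92, b_2 = 1.
Total = 1 + 92 + 1 = 94

94


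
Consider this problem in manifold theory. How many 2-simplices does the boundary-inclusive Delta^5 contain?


Delta^5 has 5+1 vertices. A 2-face is a choice of 2+1 vertices.
f_2 = C(5+1, 2+1) = C(6,3) = 20

20


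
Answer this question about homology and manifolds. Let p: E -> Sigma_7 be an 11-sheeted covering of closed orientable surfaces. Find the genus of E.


For an n-sheeted cover: chi(E) = n * chi(B).
chi(Sigma_7) = 2 - 2*7 = -12.
chi(E) = 11 * (-12) = -132.
genus(E) = (2 - chi(E))/2 = (2 - (-132))/2 = 134/2 = 67

67


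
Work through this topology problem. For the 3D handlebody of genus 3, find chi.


A genus-g handlebody deformation retracts to a wedge of g circles.
chi(vee_g S^1) = 1 - g.
chi(H_3) = 1 - 3 = -2

-2


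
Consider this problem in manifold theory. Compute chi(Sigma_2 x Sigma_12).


chi(Sigma_2) = 2 - 2*2 = -2
chi(Sigma_12) = 2 - 2*12 = -22
chi(product) = (-2) * (-22) = 44

44


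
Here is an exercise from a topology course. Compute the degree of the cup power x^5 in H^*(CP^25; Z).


|x| = 2 in H^*(CP^n).
|x^5| = 5 * |x| = 5 * 2 = 10

10


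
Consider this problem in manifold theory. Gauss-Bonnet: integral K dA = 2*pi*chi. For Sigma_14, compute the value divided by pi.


Gauss-Bonnet: integral K dA = 2*pi*chi(M).
chi(Sigma_14) = 2 - 2*14 = -26.
(integral K dA)/pi = 2*chi = 2*(-26) = -52

-52


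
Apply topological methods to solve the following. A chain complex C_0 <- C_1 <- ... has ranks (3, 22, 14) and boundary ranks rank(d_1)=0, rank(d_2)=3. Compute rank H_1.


rank H_k = rank(ker d_k) - rank(im d_{k+1}).
rank(ker d_1) = rank(C_1) - rank(d_1) = 22 - 0 = 22.
rank(im d_{1+1}) = 3.
rank H_1 = 22 - 3 = 19

19


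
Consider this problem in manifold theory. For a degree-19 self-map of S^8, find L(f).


On S^8: L(f) = tr(f_0*) + (-1)^8 tr(f_8*) = 1 + (-1)^8 * deg(f).
L(f) = 1 + (-1)^8 * 19 = 1 + 19 = 20

20


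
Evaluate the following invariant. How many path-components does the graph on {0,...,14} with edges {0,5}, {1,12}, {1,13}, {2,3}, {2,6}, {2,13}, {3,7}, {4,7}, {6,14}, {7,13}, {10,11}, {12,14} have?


Run DFS/union-find over 15 vertices.
V = 15, E = 12.
Number of components = 5

5


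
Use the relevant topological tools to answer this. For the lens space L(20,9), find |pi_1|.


pi_1(L(p,q)) = Z/pZ for any q coprime to p.
|pi_1(L(20,9))| = 20

20


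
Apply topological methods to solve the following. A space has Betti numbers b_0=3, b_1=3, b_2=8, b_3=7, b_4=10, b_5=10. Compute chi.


chi = sum_k (-1)^k b_k.
= (3) + (-3) + (8) + (-7) + (10) + (-10)
= 1

1


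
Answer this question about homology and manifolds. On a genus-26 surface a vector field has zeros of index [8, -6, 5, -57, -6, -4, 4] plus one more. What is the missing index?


Poincare-Hopf: sum of indices = chi(M).
chi(Sigma_26) = 2 - 2*26 = -50.
Sum of known indices = -56.
x = chi - (sum known) = -50 - (-56) = 6

6


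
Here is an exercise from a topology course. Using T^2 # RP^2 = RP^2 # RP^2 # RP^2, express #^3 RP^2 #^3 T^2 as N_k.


Since a >= 1, the sum is non-orientable; each T^2 can be replaced by RP^2 # RP^2 (since T^2#RP^2 = 3RP^2).
Total crosscaps k = 3 + 2*3 = 9.
Check via chi: chi = 3*1 + 3*0 - (3+3-1)*2 = -7 = 2 - k = -7. Consistent.

9


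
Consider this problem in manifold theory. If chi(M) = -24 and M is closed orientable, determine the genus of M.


chi = 2 - 2g for closed orientable surfaces.
-24 = 2 - 2g
2g = 2 - (-24) = 26
g = 13

13


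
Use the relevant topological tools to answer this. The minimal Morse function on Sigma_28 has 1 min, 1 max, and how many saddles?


A perfect Morse function has m_k = b_k.
For Sigma_28: b_0=1, b_1=2g=56, b_2=1.
Saddles m_1 = 2g = 56

56


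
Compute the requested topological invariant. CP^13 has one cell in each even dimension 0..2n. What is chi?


CP^13 has one cell in each even dimension 0, 2, ..., 2*13 (13+1 cells total).
All cells are even-dimensional, so chi = number of cells.
chi = 13 + 1 = 14

14


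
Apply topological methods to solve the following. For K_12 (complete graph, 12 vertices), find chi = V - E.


K_12: V = 12, E = C(12,2) = 66.
chi = V - E = 12 - 66 = -54

-54


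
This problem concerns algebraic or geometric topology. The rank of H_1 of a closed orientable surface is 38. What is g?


For a closed orientable surface: b_1 = 2g.
38 = 2g
g = 38 / 2 = 19

19


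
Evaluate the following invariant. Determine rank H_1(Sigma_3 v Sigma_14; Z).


For a wedge: H_1(A v B) = H_1(A) + H_1(B).
b_1(Sigma_3) = 6, b_1(Sigma_14) = 28.
b_1 = 6 + 28 = 34

34


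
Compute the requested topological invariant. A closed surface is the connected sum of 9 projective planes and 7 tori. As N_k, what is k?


Since a >= 1, the sum is non-orientable; each T^2 can be replaced by RP^2 # RP^2 (since T^2#RP^2 = 3RP^2).
Total crosscaps k = 9 + 2*7 = 23.
Check via chi: chi = 9*1 + 7*0 - (9+7-1)*2 = -21 = 2 - k = -21. Consistent.

23


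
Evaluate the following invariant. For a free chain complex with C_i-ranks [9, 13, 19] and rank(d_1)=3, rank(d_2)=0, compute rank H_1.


rank H_k = rank(ker d_k) - rank(im d_{k+1}).
rank(ker d_1) = rank(C_1) - rank(d_1) = 13 - 3 = 10.
rank(im d_{1+1}) = 0.
rank H_1 = 10 - 0 = 10

10


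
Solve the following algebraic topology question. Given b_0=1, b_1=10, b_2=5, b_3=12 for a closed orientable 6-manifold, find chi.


By Poincare duality b_k = b_{6-k}, so full Betti numbers: b_0=1, b_1=10, b_2=5, b_3=12, b_4=5, b_5=10, b_6=1.
chi = sum (-1)^k b_k = -20

-20


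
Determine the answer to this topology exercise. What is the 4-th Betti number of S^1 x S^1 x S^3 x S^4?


Each S^d has Poincare polynomial 1 + t^d.
The product S^1 x S^1 x S^3 x S^4 has Poincare polynomial prod(1+t^d_i).
Expanding: b_0=1, b_1=2, b_2=1, b_3=1, b_4=3, b_5=3, b_6=1, b_7=1, b_8=2, b_9=1.
b_4 = 3

3


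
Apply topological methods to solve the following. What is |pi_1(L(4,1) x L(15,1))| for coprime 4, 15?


pi_1(X x Y) = pi_1(X) x pi_1(Y).
pi_1(L(4,1)) = Z/4, pi_1(L(15,1)) = Z/15.
|Z/4 x Z/15| = 4 * 15 = 60

60


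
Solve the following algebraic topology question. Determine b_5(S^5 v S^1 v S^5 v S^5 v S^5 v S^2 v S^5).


For a wedge of spheres, H_k (k>0) is free on one generator per sphere of dimension k.
Spheres of dimension 5: count = 5.
b_5 = 5

5


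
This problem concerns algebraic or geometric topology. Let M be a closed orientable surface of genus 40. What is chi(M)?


For a closed orientable surface of genus g: chi = 2 - 2g.
Here g = 40.
chi = 2 - 2*40 = 2 - 80 = -78

-78


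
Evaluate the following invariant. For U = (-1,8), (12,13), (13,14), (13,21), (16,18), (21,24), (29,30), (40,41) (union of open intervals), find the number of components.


Sort and merge overlapping open intervals.
Merged: (-1,8), (12,13), (13,21), (21,24), (29,30), (40,41).
Number of components = 6

6


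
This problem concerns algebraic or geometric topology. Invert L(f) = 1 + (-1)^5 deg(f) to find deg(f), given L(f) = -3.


L(f) = 1 + (-1)^5 deg(f) on S^5.
-3 = 1 + (-1)^5 * deg(f)
(-1)^5 * deg(f) = -4
deg(f) = 4

4


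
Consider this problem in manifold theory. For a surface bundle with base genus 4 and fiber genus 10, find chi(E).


For a fiber bundle F -> E -> B (with CW structure): chi(E) = chi(B) * chi(F).
chi(Sigma_4) = -6, chi(Sigma_10) = -18.
chi(E) = (-6) * (-18) = 108

108


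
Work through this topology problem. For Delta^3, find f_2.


Delta^3 has 3+1 vertices. A 2-face is a choice of 2+1 vertices.
f_2 = C(3+1, 2+1) = C(4,3) = 4

4


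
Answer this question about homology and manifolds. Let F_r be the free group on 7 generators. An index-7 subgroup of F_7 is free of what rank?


Nielsen-Schreier: an index-n subgroup of F_r is free of rank 1 + n(r-1).
Equivalently: chi(cover) = n*chi(base); chi(vee_r S^1) = 1 - 7 = -6.
chi(E) = 7*(-6) = -42; rank = 1 - chi(E) = 1 - (-42) = 43.
rank = 1 + 7*(7-1) = 1 + 42 = 43

43


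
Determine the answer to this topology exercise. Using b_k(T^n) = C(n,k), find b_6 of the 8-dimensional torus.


By the Kunneth formula, b_k(T^n) = C(n,k).
b_6(T^8) = C(8,6).
C(8,6) = 8!/(6!*2!) = 28

28


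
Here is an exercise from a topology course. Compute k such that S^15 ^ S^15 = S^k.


S^m ^ S^n = S^{m+n}.
k = 15 + 15 = 30

30


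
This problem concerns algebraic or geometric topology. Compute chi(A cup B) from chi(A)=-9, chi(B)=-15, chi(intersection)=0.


chi(A cup B) = chi(A) + chi(B) - chi(A cap B)
= -9 + (-15) - (0)
= -24

-24


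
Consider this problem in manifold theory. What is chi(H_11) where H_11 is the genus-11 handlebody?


A genus-g handlebody deformation retracts to a wedge of g circles.
chi(vee_g S^1) = 1 - g.
chi(H_11) = 1 - 11 = -10

-10


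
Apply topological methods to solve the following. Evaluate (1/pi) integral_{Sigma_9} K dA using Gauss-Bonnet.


Gauss-Bonnet: integral K dA = 2*pi*chi(M).
chi(Sigma_9) = 2 - 2*9 = -16.
(integral K dA)/pi = 2*chi = 2*(-16) = -32

-32


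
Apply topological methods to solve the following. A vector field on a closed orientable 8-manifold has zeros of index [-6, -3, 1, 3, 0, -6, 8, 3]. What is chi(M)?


Poincare-Hopf: chi(M) = sum of indices of zeros.
chi = (-6) + (-3) + (1) + (3) + (0) + (-6) + (8) + (3) = 0

0


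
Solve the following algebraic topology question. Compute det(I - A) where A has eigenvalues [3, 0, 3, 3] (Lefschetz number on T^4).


For a torus self-map: L(f) = det(I - A) where A acts on H_1.
L(f) = (1-3) * (1-0) * (1-3) * (1-3) = -2 * 1 * -2 * -2 = -8

-8


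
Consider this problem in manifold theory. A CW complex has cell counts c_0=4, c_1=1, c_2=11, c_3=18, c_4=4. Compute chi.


chi = sum_k (-1)^k c_k.
= (-1)^0*4 + (-1)^1*1 + (-1)^2*11 + (-1)^3*18 + (-1)^4*4
= (4) + (-1) + (11) + (-18) + (4)
= 0

0


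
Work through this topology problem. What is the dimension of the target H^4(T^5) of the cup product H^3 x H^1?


Cup product: H^p x H^q -> H^{p+q}; here p+q = 3+1 = 4.
rank H^k(T^n) = C(n,k).
C(5,4) = 5

5


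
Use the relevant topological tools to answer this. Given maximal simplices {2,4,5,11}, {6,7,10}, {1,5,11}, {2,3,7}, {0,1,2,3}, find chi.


Enumerate all faces; f-vector: f_0=10, f_1=19, f_2=11, f_3=2.
chi = sum (-1)^k f_k = 0

0


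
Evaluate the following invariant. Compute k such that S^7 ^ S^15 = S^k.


S^m ^ S^n = S^{m+n}.
k = 7 + 15 = 22

22


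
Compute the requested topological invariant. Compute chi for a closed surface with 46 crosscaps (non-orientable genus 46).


For a non-orientable closed surface with k crosscaps: chi = 2 - k.
Here k = 46.
chi = 2 - 46 = -44

-44


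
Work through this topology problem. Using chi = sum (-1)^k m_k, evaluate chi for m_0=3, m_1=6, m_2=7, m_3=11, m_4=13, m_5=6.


Morse theory: chi(M) = sum_k (-1)^k m_k where m_k = #(index-k critical points).
= (3) + (-6) + (7) + (-11) + (13) + (-6) = 0

0


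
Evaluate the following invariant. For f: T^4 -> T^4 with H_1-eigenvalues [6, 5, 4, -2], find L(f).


For a torus self-map: L(f) = det(I - A) where A acts on H_1.
L(f) = (1-6) * (1-5) * (1-4) * (1--2) = -5 * -4 * -3 * 3 = -180

-180
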